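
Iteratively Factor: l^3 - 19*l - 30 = (l - 5)*(l^2 + 5*l + 6) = (l - 5)*(l + 2)*(l + 3)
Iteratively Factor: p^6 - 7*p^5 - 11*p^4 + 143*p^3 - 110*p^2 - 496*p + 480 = (p - 3)*(p^5 - 4*p^4 - 23*p^3 + 74*p^2 + 112*p - 160) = (p - 5)*(p - 3)*(p^4 + p^3 - 18*p^2 - 16*p + 32) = (p - 5)*(p - 3)*(p - 1)*(p^3 + 2*p^2 - 16*p - 32) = (p - 5)*(p - 4)*(p - 3)*(p - 1)*(p^2 + 6*p + 8) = (p - 5)*(p - 4)*(p - 3)*(p - 1)*(p + 4)*(p + 2)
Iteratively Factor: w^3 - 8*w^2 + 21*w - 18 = (w - 3)*(w^2 - 5*w + 6) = (w - 3)^2*(w - 2)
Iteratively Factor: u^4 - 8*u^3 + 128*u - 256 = (u - 4)*(u^3 - 4*u^2 - 16*u + 64) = (u - 4)^2*(u^2 - 16) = (u - 4)^2*(u + 4)*(u - 4)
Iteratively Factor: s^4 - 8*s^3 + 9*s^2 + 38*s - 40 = (s + 2)*(s^3 - 10*s^2 + 29*s - 20) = (s - 5)*(s + 2)*(s^2 - 5*s + 4) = (s - 5)*(s - 4)*(s + 2)*(s - 1)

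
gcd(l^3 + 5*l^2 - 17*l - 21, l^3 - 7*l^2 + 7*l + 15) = l^2 - 2*l - 3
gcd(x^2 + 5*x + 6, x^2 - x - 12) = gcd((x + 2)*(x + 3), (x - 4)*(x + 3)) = x + 3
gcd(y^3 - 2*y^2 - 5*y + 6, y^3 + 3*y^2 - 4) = y^2 + y - 2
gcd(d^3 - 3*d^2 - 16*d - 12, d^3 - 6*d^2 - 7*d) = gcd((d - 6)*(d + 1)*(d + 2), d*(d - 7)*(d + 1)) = d + 1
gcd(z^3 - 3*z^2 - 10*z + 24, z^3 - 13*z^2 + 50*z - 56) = z^2 - 6*z + 8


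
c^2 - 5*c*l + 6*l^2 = (c - 3*l)*(c - 2*l)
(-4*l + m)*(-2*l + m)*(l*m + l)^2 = 8*l^4*m^2 + 16*l^4*m + 8*l^4 - 6*l^3*m^3 - 12*l^3*m^2 - 6*l^3*m + l^2*m^4 + 2*l^2*m^3 + l^2*m^2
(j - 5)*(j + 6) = j^2 + j - 30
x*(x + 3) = x^2 + 3*x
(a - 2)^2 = a^2 - 4*a + 4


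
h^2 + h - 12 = (h - 3)*(h + 4)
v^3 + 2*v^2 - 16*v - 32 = (v - 4)*(v + 2)*(v + 4)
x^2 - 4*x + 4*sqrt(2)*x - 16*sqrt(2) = (x - 4)*(x + 4*sqrt(2))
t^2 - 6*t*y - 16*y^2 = (t - 8*y)*(t + 2*y)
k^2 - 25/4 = (k - 5/2)*(k + 5/2)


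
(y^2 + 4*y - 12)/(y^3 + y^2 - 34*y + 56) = (y + 6)/(y^2 + 3*y - 28)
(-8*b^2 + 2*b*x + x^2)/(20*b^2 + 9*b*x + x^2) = (-2*b + x)/(5*b + x)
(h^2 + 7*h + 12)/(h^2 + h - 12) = (h + 3)/(h - 3)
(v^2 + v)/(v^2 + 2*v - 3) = v*(v + 1)/(v^2 + 2*v - 3)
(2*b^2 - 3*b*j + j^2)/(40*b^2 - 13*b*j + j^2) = (2*b^2 - 3*b*j + j^2)/(40*b^2 - 13*b*j + j^2)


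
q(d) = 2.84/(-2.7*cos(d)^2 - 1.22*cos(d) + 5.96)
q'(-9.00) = -0.19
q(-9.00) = 0.59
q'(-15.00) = -0.19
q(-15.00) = 0.53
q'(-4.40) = 0.03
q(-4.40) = 0.47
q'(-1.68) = 0.05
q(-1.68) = 0.47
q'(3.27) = -0.07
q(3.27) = 0.63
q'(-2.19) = -0.13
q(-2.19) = 0.49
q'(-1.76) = 0.02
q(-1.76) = 0.47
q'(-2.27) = -0.15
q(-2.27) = 0.50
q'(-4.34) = 0.05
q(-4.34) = 0.47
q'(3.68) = -0.20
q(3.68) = 0.57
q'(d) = 2.84*(-5.4*sin(d)*cos(d) - 1.22*sin(d))/(-2.7*cos(d)^2 - 1.22*cos(d) + 5.96)^2 = -(15.336*cos(d) + 3.4648)*sin(d)/(2.7*cos(d)^2 + 1.22*cos(d) - 5.96)^2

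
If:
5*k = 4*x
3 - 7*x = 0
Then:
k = 12/35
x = 3/7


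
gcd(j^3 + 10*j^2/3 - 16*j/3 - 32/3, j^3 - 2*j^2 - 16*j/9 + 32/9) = j^2 - 2*j/3 - 8/3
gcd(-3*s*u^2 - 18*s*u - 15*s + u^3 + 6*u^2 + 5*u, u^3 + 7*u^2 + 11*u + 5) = u^2 + 6*u + 5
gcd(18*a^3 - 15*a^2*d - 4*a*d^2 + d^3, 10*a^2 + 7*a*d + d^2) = 1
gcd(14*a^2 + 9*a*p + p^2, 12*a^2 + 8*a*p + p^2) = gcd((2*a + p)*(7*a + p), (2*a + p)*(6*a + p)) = 2*a + p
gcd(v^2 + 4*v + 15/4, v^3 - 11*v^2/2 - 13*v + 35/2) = v + 5/2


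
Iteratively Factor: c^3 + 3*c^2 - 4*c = (c + 4)*(c^2 - c) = c*(c + 4)*(c - 1)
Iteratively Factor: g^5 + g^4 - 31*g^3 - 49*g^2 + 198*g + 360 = (g + 4)*(g^4 - 3*g^3 - 19*g^2 + 27*g + 90) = (g - 3)*(g + 4)*(g^3 - 19*g - 30) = (g - 5)*(g - 3)*(g + 4)*(g^2 + 5*g + 6) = (g - 5)*(g - 3)*(g + 2)*(g + 4)*(g + 3)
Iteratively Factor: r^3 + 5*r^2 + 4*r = (r + 1)*(r^2 + 4*r) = (r + 1)*(r + 4)*(r)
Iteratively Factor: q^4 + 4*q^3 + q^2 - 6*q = (q)*(q^3 + 4*q^2 + q - 6) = q*(q + 3)*(q^2 + q - 2) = q*(q - 1)*(q + 3)*(q + 2)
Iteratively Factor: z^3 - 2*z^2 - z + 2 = (z - 2)*(z^2 - 1) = (z - 2)*(z - 1)*(z + 1)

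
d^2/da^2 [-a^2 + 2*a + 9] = -2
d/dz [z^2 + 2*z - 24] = 2*z + 2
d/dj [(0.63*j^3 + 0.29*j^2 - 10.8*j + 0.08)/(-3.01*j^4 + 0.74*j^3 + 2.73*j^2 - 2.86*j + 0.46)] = (1.8963*j^6 + 1.7458*j^5 - 96.0187*j^4 + 13.3436*j^3 + 29.3464*j^2 - 0.170000000000002*j - 4.7392)/(9.0601*j^8 - 4.4548*j^7 - 15.887*j^6 + 21.2576*j^5 + 0.4509*j^4 - 14.9348*j^3 + 10.6912*j^2 - 2.6312*j + 0.2116)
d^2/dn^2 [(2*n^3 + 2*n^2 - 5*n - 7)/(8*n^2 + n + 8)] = 42*(-22*n^3 - 80*n^2 + 56*n + 29)/(512*n^6 + 192*n^5 + 1560*n^4 + 385*n^3 + 1560*n^2 + 192*n + 512)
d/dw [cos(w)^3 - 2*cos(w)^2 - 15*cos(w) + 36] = (-3*cos(w)^2 + 4*cos(w) + 15)*sin(w)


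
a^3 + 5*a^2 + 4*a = a*(a + 1)*(a + 4)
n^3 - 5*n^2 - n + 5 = (n - 5)*(n - 1)*(n + 1)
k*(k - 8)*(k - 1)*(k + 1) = k^4 - 8*k^3 - k^2 + 8*k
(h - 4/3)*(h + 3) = h^2 + 5*h/3 - 4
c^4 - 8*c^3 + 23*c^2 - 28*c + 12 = (c - 3)*(c - 2)^2*(c - 1)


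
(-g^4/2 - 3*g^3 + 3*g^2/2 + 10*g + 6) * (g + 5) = -g^5/2 - 11*g^4/2 - 27*g^3/2 + 35*g^2/2 + 56*g + 30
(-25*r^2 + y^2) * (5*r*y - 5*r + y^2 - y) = -125*r^3*y + 125*r^3 - 25*r^2*y^2 + 25*r^2*y + 5*r*y^3 - 5*r*y^2 + y^4 - y^3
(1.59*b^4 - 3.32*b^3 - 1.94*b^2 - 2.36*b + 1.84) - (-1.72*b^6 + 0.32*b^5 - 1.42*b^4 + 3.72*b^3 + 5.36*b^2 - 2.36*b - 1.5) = 1.72*b^6 - 0.32*b^5 + 3.01*b^4 - 7.04*b^3 - 7.3*b^2 + 3.34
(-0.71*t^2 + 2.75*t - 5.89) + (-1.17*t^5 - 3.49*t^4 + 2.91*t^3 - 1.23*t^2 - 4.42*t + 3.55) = -1.17*t^5 - 3.49*t^4 + 2.91*t^3 - 1.94*t^2 - 1.67*t - 2.34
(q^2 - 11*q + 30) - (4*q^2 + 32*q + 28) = -3*q^2 - 43*q + 2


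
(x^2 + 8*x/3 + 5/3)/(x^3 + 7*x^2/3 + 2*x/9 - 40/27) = 9*(x + 1)/(9*x^2 + 6*x - 8)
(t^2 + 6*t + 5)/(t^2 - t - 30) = (t + 1)/(t - 6)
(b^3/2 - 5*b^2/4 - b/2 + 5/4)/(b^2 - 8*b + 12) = (2*b^3 - 5*b^2 - 2*b + 5)/(4*(b^2 - 8*b + 12))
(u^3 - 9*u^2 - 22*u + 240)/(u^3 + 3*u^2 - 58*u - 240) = (u - 6)/(u + 6)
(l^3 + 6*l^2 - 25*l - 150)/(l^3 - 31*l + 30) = (l + 5)/(l - 1)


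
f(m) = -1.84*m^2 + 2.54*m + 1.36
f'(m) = 2.54 - 3.68*m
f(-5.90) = -77.68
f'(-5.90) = 24.25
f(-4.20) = -41.77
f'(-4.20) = 18.00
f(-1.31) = -5.13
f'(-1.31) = 7.36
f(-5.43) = -66.68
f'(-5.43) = 22.52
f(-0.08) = 1.15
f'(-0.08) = 2.83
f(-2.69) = -18.79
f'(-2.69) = 12.44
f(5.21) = -35.35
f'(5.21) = -16.63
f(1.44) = 1.20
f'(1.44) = -2.76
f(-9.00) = -170.54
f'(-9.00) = 35.66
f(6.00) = -49.64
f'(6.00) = -19.54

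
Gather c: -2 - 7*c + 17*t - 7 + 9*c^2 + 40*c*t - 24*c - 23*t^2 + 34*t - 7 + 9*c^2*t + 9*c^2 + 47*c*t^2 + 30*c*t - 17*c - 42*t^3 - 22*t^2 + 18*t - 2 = c^2*(9*t + 18) + c*(47*t^2 + 70*t - 48) - 42*t^3 - 45*t^2 + 69*t - 18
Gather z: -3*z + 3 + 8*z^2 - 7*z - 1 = 8*z^2 - 10*z + 2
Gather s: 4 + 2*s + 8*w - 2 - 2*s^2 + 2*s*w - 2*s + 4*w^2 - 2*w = -2*s^2 + 2*s*w + 4*w^2 + 6*w + 2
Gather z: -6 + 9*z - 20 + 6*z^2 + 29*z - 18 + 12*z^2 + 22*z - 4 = 18*z^2 + 60*z - 48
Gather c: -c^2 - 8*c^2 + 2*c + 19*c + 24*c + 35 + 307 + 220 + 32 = -9*c^2 + 45*c + 594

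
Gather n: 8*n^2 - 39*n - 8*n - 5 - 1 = 8*n^2 - 47*n - 6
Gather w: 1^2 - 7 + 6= 0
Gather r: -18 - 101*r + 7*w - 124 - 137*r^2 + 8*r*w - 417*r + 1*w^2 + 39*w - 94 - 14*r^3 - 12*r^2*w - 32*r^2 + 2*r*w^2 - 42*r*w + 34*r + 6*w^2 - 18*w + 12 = -14*r^3 + r^2*(-12*w - 169) + r*(2*w^2 - 34*w - 484) + 7*w^2 + 28*w - 224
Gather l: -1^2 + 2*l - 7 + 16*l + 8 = 18*l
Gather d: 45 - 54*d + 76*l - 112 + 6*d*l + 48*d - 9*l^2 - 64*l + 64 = d*(6*l - 6) - 9*l^2 + 12*l - 3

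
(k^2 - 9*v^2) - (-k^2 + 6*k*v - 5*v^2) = 2*k^2 - 6*k*v - 4*v^2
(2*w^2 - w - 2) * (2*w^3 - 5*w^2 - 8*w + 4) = 4*w^5 - 12*w^4 - 15*w^3 + 26*w^2 + 12*w - 8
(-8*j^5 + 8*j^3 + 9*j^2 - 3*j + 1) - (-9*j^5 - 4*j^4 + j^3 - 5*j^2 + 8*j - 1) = j^5 + 4*j^4 + 7*j^3 + 14*j^2 - 11*j + 2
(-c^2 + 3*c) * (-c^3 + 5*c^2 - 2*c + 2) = c^5 - 8*c^4 + 17*c^3 - 8*c^2 + 6*c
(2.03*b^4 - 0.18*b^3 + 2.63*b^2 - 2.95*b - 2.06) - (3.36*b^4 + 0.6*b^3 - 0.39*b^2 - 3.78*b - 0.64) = -1.33*b^4 - 0.78*b^3 + 3.02*b^2 + 0.83*b - 1.42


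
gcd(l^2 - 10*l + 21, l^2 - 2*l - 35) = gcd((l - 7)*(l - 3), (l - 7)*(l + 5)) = l - 7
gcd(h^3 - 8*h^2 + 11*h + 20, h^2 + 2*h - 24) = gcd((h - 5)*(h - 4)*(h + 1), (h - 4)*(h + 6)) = h - 4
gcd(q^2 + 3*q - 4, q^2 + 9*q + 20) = q + 4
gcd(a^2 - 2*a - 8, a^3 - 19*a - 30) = a + 2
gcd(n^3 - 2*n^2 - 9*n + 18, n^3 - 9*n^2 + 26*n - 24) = n^2 - 5*n + 6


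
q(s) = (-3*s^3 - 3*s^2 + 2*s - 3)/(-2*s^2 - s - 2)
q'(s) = (4*s + 1)*(-3*s^3 - 3*s^2 + 2*s - 3)/(-2*s^2 - s - 2)^2 + (-9*s^2 - 6*s + 2)/(-2*s^2 - s - 2)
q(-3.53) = -3.61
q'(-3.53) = 1.78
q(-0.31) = 2.03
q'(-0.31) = -1.33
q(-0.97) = 1.73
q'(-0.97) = 1.93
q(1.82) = 2.62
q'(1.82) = 1.63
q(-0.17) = 1.81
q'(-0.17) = -1.77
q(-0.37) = 2.10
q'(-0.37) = -1.04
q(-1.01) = 1.65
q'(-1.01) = 2.02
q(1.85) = 2.67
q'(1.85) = 1.63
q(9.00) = 13.96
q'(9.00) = 1.53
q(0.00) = 1.50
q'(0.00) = -1.75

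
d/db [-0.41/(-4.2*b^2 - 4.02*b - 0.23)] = (-3.444*b - 1.6482)/(4.2*b^2 + 4.02*b + 0.23)^2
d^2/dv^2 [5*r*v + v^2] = 2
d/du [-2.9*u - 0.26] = -2.90000000000000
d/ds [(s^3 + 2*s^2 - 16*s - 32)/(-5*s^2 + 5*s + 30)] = (-s^2 + 6*s - 16)/(5*(s^2 - 6*s + 9))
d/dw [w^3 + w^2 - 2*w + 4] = 3*w^2 + 2*w - 2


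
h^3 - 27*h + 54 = (h - 3)^2*(h + 6)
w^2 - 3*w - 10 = (w - 5)*(w + 2)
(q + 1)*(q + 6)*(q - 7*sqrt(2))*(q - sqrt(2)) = q^4 - 8*sqrt(2)*q^3 + 7*q^3 - 56*sqrt(2)*q^2 + 20*q^2 - 48*sqrt(2)*q + 98*q + 84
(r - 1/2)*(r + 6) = r^2 + 11*r/2 - 3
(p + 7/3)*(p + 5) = p^2 + 22*p/3 + 35/3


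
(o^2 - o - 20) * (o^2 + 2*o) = o^4 + o^3 - 22*o^2 - 40*o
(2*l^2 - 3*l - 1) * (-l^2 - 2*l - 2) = -2*l^4 - l^3 + 3*l^2 + 8*l + 2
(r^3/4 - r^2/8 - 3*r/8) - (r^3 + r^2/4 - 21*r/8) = -3*r^3/4 - 3*r^2/8 + 9*r/4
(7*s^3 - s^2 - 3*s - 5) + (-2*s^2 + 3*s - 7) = 7*s^3 - 3*s^2 - 12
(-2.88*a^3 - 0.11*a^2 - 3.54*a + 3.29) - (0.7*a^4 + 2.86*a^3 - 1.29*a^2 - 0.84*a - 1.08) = -0.7*a^4 - 5.74*a^3 + 1.18*a^2 - 2.7*a + 4.37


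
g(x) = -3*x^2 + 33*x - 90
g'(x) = 33 - 6*x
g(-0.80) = -118.32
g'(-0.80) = 37.80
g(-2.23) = -178.51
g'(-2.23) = 46.38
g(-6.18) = -408.52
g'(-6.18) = 70.08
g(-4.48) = -298.05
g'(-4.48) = 59.88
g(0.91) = -62.45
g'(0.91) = 27.54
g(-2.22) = -178.05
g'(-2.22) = 46.32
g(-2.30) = -181.77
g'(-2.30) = 46.80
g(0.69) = -68.66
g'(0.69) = 28.86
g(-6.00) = -396.00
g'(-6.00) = 69.00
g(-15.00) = -1260.00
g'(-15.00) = 123.00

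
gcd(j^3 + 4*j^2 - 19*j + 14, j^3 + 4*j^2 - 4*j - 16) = j - 2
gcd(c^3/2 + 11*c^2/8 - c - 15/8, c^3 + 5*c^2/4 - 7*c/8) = 1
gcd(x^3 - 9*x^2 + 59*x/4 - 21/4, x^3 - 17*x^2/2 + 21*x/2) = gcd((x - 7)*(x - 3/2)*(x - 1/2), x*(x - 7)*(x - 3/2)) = x^2 - 17*x/2 + 21/2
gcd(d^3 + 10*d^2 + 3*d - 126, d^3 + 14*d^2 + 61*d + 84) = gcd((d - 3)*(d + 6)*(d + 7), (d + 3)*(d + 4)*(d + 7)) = d + 7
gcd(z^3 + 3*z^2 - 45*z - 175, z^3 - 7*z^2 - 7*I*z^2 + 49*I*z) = z - 7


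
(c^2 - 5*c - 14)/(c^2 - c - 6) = (c - 7)/(c - 3)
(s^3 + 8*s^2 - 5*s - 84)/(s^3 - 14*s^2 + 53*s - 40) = (s^3 + 8*s^2 - 5*s - 84)/(s^3 - 14*s^2 + 53*s - 40)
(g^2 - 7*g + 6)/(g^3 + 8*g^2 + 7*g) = (g^2 - 7*g + 6)/(g*(g^2 + 8*g + 7))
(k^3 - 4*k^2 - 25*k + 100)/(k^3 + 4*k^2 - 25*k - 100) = (k - 4)/(k + 4)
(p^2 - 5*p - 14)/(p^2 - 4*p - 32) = (-p^2 + 5*p + 14)/(-p^2 + 4*p + 32)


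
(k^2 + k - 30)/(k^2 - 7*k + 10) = (k + 6)/(k - 2)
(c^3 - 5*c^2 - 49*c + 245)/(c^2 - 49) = c - 5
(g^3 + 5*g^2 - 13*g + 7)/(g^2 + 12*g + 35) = (g^2 - 2*g + 1)/(g + 5)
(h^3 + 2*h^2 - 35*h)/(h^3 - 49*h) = (h - 5)/(h - 7)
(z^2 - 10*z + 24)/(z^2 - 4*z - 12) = (z - 4)/(z + 2)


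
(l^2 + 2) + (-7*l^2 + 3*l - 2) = -6*l^2 + 3*l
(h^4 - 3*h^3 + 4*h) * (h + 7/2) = h^5 + h^4/2 - 21*h^3/2 + 4*h^2 + 14*h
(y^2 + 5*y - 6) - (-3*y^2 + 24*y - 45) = 4*y^2 - 19*y + 39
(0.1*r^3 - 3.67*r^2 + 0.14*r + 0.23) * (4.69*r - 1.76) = 0.469*r^4 - 17.3883*r^3 + 7.1158*r^2 + 0.8323*r - 0.4048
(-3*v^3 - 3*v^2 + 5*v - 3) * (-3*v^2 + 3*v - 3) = 9*v^5 - 15*v^3 + 33*v^2 - 24*v + 9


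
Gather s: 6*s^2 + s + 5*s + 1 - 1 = 6*s^2 + 6*s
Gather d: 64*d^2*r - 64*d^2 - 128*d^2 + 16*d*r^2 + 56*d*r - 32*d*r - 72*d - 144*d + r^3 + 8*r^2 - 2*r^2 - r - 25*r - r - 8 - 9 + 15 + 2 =d^2*(64*r - 192) + d*(16*r^2 + 24*r - 216) + r^3 + 6*r^2 - 27*r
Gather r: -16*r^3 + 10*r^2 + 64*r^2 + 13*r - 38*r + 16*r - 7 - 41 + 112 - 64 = -16*r^3 + 74*r^2 - 9*r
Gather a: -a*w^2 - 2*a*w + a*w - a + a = a*(-w^2 - w)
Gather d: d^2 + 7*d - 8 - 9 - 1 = d^2 + 7*d - 18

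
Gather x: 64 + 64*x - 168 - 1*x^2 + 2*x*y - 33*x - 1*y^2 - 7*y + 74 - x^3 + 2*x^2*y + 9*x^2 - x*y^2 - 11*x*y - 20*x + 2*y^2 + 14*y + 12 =-x^3 + x^2*(2*y + 8) + x*(-y^2 - 9*y + 11) + y^2 + 7*y - 18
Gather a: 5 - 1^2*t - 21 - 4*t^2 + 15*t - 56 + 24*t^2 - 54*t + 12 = 20*t^2 - 40*t - 60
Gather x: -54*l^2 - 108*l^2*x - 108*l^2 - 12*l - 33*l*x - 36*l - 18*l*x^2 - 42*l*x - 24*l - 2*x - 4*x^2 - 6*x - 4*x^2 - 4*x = -162*l^2 - 72*l + x^2*(-18*l - 8) + x*(-108*l^2 - 75*l - 12)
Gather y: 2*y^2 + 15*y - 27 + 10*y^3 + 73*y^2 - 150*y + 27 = 10*y^3 + 75*y^2 - 135*y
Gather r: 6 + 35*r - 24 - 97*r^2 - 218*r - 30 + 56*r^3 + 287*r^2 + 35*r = 56*r^3 + 190*r^2 - 148*r - 48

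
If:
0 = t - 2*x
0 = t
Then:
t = 0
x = 0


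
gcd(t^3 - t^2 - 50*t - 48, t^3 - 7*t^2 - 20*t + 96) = t - 8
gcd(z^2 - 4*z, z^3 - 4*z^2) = z^2 - 4*z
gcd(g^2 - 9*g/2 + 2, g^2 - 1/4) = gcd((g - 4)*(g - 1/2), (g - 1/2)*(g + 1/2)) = g - 1/2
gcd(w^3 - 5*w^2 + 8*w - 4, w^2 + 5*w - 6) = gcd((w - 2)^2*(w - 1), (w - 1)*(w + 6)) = w - 1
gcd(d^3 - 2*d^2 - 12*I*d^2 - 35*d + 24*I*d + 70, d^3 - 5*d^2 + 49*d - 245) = d - 7*I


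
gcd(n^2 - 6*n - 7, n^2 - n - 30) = 1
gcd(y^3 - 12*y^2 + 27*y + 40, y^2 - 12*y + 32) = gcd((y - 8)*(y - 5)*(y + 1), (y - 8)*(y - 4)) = y - 8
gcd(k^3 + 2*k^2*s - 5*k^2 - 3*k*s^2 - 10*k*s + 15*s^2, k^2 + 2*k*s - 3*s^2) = -k^2 - 2*k*s + 3*s^2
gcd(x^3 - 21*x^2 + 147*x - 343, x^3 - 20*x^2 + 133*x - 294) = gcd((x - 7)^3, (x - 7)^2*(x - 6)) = x^2 - 14*x + 49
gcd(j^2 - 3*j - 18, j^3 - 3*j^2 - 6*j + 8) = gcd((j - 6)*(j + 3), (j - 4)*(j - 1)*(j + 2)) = 1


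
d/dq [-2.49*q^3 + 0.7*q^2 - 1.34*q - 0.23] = -7.47*q^2 + 1.4*q - 1.34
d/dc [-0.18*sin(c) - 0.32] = -0.18*cos(c)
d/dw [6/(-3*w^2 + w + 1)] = 6*(6*w - 1)/(-3*w^2 + w + 1)^2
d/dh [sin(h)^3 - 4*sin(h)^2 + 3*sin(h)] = (3*sin(h)^2 - 8*sin(h) + 3)*cos(h)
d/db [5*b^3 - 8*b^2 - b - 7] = 15*b^2 - 16*b - 1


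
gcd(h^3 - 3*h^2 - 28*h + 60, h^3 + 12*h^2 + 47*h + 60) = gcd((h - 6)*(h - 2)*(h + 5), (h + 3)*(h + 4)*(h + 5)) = h + 5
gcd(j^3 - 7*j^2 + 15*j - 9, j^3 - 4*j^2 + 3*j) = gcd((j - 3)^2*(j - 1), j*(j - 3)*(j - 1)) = j^2 - 4*j + 3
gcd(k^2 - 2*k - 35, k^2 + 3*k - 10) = k + 5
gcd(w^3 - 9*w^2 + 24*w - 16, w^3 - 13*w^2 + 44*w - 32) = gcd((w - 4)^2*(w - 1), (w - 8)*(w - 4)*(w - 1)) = w^2 - 5*w + 4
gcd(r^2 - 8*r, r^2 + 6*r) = r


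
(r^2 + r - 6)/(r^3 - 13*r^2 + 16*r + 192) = (r - 2)/(r^2 - 16*r + 64)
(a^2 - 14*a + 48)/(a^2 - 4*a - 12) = (a - 8)/(a + 2)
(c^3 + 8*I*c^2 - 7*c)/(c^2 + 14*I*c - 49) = c*(c + I)/(c + 7*I)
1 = 1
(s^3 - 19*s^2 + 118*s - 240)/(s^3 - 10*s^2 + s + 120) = (s - 6)/(s + 3)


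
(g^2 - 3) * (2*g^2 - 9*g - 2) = 2*g^4 - 9*g^3 - 8*g^2 + 27*g + 6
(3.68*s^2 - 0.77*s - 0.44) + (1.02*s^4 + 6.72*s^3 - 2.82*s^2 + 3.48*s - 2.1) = 1.02*s^4 + 6.72*s^3 + 0.86*s^2 + 2.71*s - 2.54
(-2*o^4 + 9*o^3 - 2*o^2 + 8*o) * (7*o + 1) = -14*o^5 + 61*o^4 - 5*o^3 + 54*o^2 + 8*o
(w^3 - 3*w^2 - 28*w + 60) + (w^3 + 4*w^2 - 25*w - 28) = 2*w^3 + w^2 - 53*w + 32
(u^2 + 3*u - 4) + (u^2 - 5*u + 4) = 2*u^2 - 2*u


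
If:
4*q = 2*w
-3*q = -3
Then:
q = 1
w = 2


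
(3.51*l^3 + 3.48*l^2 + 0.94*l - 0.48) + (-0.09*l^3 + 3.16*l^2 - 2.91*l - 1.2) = 3.42*l^3 + 6.64*l^2 - 1.97*l - 1.68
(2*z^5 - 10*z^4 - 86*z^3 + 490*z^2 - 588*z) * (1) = 2*z^5 - 10*z^4 - 86*z^3 + 490*z^2 - 588*z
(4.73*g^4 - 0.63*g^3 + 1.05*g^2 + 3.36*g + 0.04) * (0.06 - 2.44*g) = -11.5412*g^5 + 1.821*g^4 - 2.5998*g^3 - 8.1354*g^2 + 0.104*g + 0.0024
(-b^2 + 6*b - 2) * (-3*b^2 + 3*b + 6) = 3*b^4 - 21*b^3 + 18*b^2 + 30*b - 12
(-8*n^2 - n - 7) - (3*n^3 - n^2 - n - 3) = -3*n^3 - 7*n^2 - 4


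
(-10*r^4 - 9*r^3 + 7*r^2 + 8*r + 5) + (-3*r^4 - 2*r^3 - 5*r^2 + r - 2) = -13*r^4 - 11*r^3 + 2*r^2 + 9*r + 3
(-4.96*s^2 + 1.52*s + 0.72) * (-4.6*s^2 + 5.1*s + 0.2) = 22.816*s^4 - 32.288*s^3 + 3.448*s^2 + 3.976*s + 0.144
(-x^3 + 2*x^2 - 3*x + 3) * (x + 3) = -x^4 - x^3 + 3*x^2 - 6*x + 9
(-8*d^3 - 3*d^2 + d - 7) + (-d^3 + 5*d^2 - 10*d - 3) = -9*d^3 + 2*d^2 - 9*d - 10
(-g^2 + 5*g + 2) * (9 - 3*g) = 3*g^3 - 24*g^2 + 39*g + 18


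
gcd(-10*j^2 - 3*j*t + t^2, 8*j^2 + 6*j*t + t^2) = 2*j + t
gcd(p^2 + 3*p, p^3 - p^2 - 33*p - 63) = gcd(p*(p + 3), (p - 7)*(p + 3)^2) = p + 3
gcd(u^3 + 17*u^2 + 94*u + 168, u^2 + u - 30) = u + 6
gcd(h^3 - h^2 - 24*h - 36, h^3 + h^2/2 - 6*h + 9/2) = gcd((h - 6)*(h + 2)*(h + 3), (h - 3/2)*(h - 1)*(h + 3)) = h + 3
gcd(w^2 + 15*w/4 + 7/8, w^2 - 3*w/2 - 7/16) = w + 1/4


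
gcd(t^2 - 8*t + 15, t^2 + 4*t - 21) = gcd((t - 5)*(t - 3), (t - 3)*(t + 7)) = t - 3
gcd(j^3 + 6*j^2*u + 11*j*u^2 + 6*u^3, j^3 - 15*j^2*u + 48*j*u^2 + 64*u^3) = j + u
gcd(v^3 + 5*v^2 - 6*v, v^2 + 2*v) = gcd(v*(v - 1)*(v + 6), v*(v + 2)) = v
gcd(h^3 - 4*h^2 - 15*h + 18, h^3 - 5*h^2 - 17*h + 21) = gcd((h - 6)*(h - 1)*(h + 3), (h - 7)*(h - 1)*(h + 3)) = h^2 + 2*h - 3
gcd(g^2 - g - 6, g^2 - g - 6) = g^2 - g - 6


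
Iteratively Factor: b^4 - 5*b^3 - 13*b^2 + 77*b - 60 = (b + 4)*(b^3 - 9*b^2 + 23*b - 15) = (b - 3)*(b + 4)*(b^2 - 6*b + 5) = (b - 5)*(b - 3)*(b + 4)*(b - 1)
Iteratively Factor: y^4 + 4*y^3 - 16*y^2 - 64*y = (y)*(y^3 + 4*y^2 - 16*y - 64) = y*(y + 4)*(y^2 - 16) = y*(y - 4)*(y + 4)*(y + 4)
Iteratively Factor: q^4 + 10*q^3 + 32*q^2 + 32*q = (q + 2)*(q^3 + 8*q^2 + 16*q) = q*(q + 2)*(q^2 + 8*q + 16) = q*(q + 2)*(q + 4)*(q + 4)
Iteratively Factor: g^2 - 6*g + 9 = (g - 3)*(g - 3)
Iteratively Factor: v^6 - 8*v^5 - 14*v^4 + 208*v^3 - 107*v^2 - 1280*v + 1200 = (v + 3)*(v^5 - 11*v^4 + 19*v^3 + 151*v^2 - 560*v + 400) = (v - 1)*(v + 3)*(v^4 - 10*v^3 + 9*v^2 + 160*v - 400) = (v - 1)*(v + 3)*(v + 4)*(v^3 - 14*v^2 + 65*v - 100) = (v - 5)*(v - 1)*(v + 3)*(v + 4)*(v^2 - 9*v + 20) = (v - 5)*(v - 4)*(v - 1)*(v + 3)*(v + 4)*(v - 5)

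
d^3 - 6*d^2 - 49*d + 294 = (d - 7)*(d - 6)*(d + 7)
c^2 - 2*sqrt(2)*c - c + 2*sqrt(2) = (c - 1)*(c - 2*sqrt(2))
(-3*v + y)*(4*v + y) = -12*v^2 + v*y + y^2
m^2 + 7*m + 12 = (m + 3)*(m + 4)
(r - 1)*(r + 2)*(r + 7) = r^3 + 8*r^2 + 5*r - 14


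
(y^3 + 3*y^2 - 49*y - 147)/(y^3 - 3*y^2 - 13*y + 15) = (y^2 - 49)/(y^2 - 6*y + 5)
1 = 1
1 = 1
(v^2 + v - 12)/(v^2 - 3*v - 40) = (-v^2 - v + 12)/(-v^2 + 3*v + 40)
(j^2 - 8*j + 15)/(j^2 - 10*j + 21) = (j - 5)/(j - 7)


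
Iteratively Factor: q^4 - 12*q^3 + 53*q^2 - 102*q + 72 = (q - 2)*(q^3 - 10*q^2 + 33*q - 36) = (q - 3)*(q - 2)*(q^2 - 7*q + 12) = (q - 4)*(q - 3)*(q - 2)*(q - 3)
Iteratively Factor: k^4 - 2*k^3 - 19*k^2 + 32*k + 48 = (k + 4)*(k^3 - 6*k^2 + 5*k + 12) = (k - 3)*(k + 4)*(k^2 - 3*k - 4) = (k - 3)*(k + 1)*(k + 4)*(k - 4)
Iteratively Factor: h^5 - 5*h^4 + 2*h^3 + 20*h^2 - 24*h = (h - 2)*(h^4 - 3*h^3 - 4*h^2 + 12*h) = (h - 3)*(h - 2)*(h^3 - 4*h) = (h - 3)*(h - 2)*(h + 2)*(h^2 - 2*h) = (h - 3)*(h - 2)^2*(h + 2)*(h)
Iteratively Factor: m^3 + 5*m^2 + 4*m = (m + 4)*(m^2 + m) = (m + 1)*(m + 4)*(m)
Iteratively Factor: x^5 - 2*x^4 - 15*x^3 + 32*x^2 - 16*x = (x - 1)*(x^4 - x^3 - 16*x^2 + 16*x) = (x - 1)*(x + 4)*(x^3 - 5*x^2 + 4*x) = (x - 1)^2*(x + 4)*(x^2 - 4*x) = x*(x - 1)^2*(x + 4)*(x - 4)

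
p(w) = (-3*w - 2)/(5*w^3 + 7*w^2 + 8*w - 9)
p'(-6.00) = -0.00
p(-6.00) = -0.02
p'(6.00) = 0.00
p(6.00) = -0.01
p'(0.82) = 4.63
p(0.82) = -0.89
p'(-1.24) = 0.09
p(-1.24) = -0.10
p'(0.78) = 7.35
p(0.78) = -1.12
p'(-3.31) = -0.03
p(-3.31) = -0.06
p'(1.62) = 0.18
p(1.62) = -0.16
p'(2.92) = 0.03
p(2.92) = -0.05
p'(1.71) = 0.16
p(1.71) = -0.14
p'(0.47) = 7.00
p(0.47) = 1.07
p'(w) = (-3*w - 2)*(-15*w^2 - 14*w - 8)/(5*w^3 + 7*w^2 + 8*w - 9)^2 - 3/(5*w^3 + 7*w^2 + 8*w - 9) = (30*w^3 + 51*w^2 + 28*w + 43)/(25*w^6 + 70*w^5 + 129*w^4 + 22*w^3 - 62*w^2 - 144*w + 81)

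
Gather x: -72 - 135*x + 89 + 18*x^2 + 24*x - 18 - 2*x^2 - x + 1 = 16*x^2 - 112*x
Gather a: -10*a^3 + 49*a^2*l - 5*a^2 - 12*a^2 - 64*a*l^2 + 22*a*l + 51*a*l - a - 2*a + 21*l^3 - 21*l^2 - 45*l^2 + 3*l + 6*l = -10*a^3 + a^2*(49*l - 17) + a*(-64*l^2 + 73*l - 3) + 21*l^3 - 66*l^2 + 9*l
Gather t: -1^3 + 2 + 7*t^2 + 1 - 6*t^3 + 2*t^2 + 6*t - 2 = -6*t^3 + 9*t^2 + 6*t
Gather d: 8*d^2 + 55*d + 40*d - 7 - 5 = 8*d^2 + 95*d - 12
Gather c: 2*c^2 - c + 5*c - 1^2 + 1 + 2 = 2*c^2 + 4*c + 2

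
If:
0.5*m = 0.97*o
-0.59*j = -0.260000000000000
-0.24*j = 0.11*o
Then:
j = 0.44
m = -1.87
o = -0.96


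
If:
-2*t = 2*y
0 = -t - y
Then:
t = -y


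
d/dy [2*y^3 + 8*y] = 6*y^2 + 8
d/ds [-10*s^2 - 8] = -20*s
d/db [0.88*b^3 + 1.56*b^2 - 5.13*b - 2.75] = 2.64*b^2 + 3.12*b - 5.13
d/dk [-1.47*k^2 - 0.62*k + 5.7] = -2.94*k - 0.62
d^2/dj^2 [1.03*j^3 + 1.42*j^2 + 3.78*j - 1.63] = 6.18*j + 2.84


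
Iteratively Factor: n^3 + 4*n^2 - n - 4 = (n + 4)*(n^2 - 1) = (n + 1)*(n + 4)*(n - 1)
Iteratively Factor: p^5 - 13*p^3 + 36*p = (p + 2)*(p^4 - 2*p^3 - 9*p^2 + 18*p) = (p + 2)*(p + 3)*(p^3 - 5*p^2 + 6*p) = (p - 3)*(p + 2)*(p + 3)*(p^2 - 2*p) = (p - 3)*(p - 2)*(p + 2)*(p + 3)*(p)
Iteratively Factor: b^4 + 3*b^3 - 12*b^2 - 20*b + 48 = (b - 2)*(b^3 + 5*b^2 - 2*b - 24) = (b - 2)^2*(b^2 + 7*b + 12) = (b - 2)^2*(b + 3)*(b + 4)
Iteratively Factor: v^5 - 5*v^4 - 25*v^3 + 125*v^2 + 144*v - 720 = (v + 4)*(v^4 - 9*v^3 + 11*v^2 + 81*v - 180) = (v - 3)*(v + 4)*(v^3 - 6*v^2 - 7*v + 60) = (v - 5)*(v - 3)*(v + 4)*(v^2 - v - 12) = (v - 5)*(v - 3)*(v + 3)*(v + 4)*(v - 4)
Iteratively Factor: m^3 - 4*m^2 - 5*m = (m)*(m^2 - 4*m - 5) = m*(m - 5)*(m + 1)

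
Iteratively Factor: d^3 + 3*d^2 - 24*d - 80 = (d + 4)*(d^2 - d - 20) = (d - 5)*(d + 4)*(d + 4)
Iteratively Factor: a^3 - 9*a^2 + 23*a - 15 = (a - 3)*(a^2 - 6*a + 5) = (a - 3)*(a - 1)*(a - 5)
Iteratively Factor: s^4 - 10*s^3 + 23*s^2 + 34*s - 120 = (s - 4)*(s^3 - 6*s^2 - s + 30) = (s - 4)*(s - 3)*(s^2 - 3*s - 10) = (s - 4)*(s - 3)*(s + 2)*(s - 5)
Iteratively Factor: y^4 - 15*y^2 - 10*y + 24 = (y - 1)*(y^3 + y^2 - 14*y - 24) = (y - 1)*(y + 3)*(y^2 - 2*y - 8) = (y - 4)*(y - 1)*(y + 3)*(y + 2)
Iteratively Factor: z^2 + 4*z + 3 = (z + 3)*(z + 1)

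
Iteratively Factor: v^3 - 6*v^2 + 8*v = (v)*(v^2 - 6*v + 8) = v*(v - 4)*(v - 2)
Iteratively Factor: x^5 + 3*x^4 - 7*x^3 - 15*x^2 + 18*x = (x - 2)*(x^4 + 5*x^3 + 3*x^2 - 9*x) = (x - 2)*(x + 3)*(x^3 + 2*x^2 - 3*x) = (x - 2)*(x + 3)^2*(x^2 - x) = (x - 2)*(x - 1)*(x + 3)^2*(x)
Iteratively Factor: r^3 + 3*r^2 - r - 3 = (r + 1)*(r^2 + 2*r - 3) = (r + 1)*(r + 3)*(r - 1)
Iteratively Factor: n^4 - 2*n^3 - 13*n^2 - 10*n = (n - 5)*(n^3 + 3*n^2 + 2*n) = n*(n - 5)*(n^2 + 3*n + 2) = n*(n - 5)*(n + 1)*(n + 2)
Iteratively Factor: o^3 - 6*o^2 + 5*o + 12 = (o - 4)*(o^2 - 2*o - 3) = (o - 4)*(o - 3)*(o + 1)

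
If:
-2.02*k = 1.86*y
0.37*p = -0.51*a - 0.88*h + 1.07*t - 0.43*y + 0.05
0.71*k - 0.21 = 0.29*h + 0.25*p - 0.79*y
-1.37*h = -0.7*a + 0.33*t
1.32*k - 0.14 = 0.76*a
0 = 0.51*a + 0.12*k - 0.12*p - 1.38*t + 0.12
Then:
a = -2.75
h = -1.12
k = -1.48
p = 1.34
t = -1.17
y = 1.60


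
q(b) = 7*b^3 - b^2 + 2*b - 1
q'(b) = 21*b^2 - 2*b + 2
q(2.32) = 85.67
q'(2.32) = 110.39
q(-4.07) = -497.64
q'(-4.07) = 358.00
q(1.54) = 25.27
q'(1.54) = 48.72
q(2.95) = 175.90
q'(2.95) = 178.85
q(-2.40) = -108.33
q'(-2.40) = 127.76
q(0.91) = 5.27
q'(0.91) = 17.57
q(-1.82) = -50.15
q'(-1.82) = 75.20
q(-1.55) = -32.57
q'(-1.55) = 55.55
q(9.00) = 5039.00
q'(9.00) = 1685.00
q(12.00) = 11975.00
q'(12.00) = 3002.00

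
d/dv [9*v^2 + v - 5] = 18*v + 1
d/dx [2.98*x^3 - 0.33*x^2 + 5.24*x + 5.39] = 8.94*x^2 - 0.66*x + 5.24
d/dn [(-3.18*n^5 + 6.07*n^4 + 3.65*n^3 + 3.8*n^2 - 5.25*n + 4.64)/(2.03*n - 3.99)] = (-25.8216*n^5 + 100.4073*n^4 - 82.0582*n^3 - 35.9765*n^2 - 30.324*n + 11.5283)/(4.1209*n^2 - 16.1994*n + 15.9201)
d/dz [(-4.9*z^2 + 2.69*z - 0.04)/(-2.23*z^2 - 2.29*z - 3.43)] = (17.2197*z^2 + 33.4356*z - 9.3183)/(4.9729*z^4 + 10.2134*z^3 + 20.5419*z^2 + 15.7094*z + 11.7649)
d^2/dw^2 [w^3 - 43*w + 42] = 6*w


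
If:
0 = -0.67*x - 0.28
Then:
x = -0.42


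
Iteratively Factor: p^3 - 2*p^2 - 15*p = (p)*(p^2 - 2*p - 15) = p*(p + 3)*(p - 5)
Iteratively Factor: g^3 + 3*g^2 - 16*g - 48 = (g - 4)*(g^2 + 7*g + 12) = (g - 4)*(g + 3)*(g + 4)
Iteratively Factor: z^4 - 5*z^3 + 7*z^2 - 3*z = (z)*(z^3 - 5*z^2 + 7*z - 3) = z*(z - 3)*(z^2 - 2*z + 1) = z*(z - 3)*(z - 1)*(z - 1)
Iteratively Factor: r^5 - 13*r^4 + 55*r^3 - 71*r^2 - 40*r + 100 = (r - 2)*(r^4 - 11*r^3 + 33*r^2 - 5*r - 50) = (r - 5)*(r - 2)*(r^3 - 6*r^2 + 3*r + 10) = (r - 5)*(r - 2)^2*(r^2 - 4*r - 5) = (r - 5)^2*(r - 2)^2*(r + 1)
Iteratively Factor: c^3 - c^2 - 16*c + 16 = (c - 1)*(c^2 - 16) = (c - 1)*(c + 4)*(c - 4)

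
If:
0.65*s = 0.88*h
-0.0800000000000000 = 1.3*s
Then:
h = -0.05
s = -0.06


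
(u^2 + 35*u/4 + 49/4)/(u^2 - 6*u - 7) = (4*u^2 + 35*u + 49)/(4*(u^2 - 6*u - 7))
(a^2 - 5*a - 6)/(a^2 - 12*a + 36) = (a + 1)/(a - 6)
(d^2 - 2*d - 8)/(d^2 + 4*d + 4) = (d - 4)/(d + 2)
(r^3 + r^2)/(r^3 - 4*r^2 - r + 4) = r^2/(r^2 - 5*r + 4)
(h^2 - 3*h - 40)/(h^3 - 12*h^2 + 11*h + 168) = (h + 5)/(h^2 - 4*h - 21)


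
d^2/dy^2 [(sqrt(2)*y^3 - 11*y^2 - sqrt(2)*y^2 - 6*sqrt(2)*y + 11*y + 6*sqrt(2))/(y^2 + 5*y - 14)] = 4*(19*sqrt(2)*y^3 + 33*y^3 - 231*y^2 - 117*sqrt(2)*y^2 + 231*y + 213*sqrt(2)*y - 693 - 191*sqrt(2))/(y^6 + 15*y^5 + 33*y^4 - 295*y^3 - 462*y^2 + 2940*y - 2744)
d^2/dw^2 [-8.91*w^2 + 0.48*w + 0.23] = -17.8200000000000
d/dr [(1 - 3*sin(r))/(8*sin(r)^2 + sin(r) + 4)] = (24*sin(r)^2 - 16*sin(r) - 13)*cos(r)/(8*sin(r)^2 + sin(r) + 4)^2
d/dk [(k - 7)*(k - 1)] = 2*k - 8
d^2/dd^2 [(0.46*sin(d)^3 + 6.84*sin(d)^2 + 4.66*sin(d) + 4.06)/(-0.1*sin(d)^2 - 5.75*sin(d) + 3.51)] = (0.00460000000000001*sin(d)^7 + 0.793500000000001*sin(d)^6 + 56.62568*sin(d)^5 + 131.11031*sin(d)^4 - 369.289846*sin(d)^3 + 612.117436*sin(d)^2 + 81.52818*sin(d) - 627.957488)/(0.001*sin(d)^6 + 0.1725*sin(d)^5 + 9.81345*sin(d)^4 + 177.999875*sin(d)^3 - 344.452095*sin(d)^2 + 212.521725*sin(d) - 43.243551)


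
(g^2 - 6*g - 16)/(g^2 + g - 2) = (g - 8)/(g - 1)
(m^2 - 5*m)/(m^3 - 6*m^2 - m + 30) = m/(m^2 - m - 6)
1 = 1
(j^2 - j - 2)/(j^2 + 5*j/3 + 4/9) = 9*(j^2 - j - 2)/(9*j^2 + 15*j + 4)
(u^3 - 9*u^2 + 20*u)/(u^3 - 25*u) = (u - 4)/(u + 5)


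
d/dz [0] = 0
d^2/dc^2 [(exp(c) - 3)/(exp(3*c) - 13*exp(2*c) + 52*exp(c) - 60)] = (4*exp(6*c) - 66*exp(5*c) + 390*exp(4*c) - 884*exp(3*c) - 216*exp(2*c) + 4368*exp(c) - 5760)*exp(c)/(exp(9*c) - 39*exp(8*c) + 663*exp(7*c) - 6433*exp(6*c) + 39156*exp(5*c) - 154596*exp(4*c) + 394768*exp(3*c) - 627120*exp(2*c) + 561600*exp(c) - 216000)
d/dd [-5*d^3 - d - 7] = -15*d^2 - 1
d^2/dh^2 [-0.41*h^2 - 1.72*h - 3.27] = -0.820000000000000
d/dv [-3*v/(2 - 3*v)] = -6/(3*v - 2)^2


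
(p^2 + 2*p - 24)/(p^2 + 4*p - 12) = (p - 4)/(p - 2)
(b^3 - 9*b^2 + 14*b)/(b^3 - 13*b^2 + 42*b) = (b - 2)/(b - 6)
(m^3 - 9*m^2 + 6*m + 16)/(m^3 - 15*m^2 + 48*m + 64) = (m - 2)/(m - 8)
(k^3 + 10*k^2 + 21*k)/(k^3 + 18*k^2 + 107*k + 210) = k*(k + 3)/(k^2 + 11*k + 30)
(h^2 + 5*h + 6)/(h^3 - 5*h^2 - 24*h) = (h + 2)/(h*(h - 8))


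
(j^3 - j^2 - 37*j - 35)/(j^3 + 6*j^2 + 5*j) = (j - 7)/j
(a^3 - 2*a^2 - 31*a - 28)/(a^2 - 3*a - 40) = (-a^3 + 2*a^2 + 31*a + 28)/(-a^2 + 3*a + 40)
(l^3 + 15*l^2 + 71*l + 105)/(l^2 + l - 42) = (l^2 + 8*l + 15)/(l - 6)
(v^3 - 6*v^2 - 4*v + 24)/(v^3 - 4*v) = (v - 6)/v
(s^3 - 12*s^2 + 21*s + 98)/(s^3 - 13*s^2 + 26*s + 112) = (s - 7)/(s - 8)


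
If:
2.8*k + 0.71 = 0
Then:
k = -0.25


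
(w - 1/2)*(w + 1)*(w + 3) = w^3 + 7*w^2/2 + w - 3/2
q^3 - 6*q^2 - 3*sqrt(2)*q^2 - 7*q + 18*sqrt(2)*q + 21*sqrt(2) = (q - 7)*(q + 1)*(q - 3*sqrt(2))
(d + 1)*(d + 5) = d^2 + 6*d + 5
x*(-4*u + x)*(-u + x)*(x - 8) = 4*u^2*x^2 - 32*u^2*x - 5*u*x^3 + 40*u*x^2 + x^4 - 8*x^3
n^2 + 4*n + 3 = (n + 1)*(n + 3)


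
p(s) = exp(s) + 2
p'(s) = exp(s)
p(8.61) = 5488.25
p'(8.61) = 5486.25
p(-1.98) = 2.14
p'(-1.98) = 0.14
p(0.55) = 3.73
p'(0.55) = 1.73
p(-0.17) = 2.84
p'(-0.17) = 0.84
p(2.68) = 16.59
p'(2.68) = 14.59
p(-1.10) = 2.33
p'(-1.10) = 0.33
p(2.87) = 19.64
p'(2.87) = 17.64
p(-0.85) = 2.43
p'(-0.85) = 0.43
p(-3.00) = 2.05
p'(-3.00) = 0.05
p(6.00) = 405.43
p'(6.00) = 403.43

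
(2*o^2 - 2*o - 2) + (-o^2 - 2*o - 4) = o^2 - 4*o - 6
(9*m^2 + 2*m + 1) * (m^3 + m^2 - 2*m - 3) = 9*m^5 + 11*m^4 - 15*m^3 - 30*m^2 - 8*m - 3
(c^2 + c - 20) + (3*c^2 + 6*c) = 4*c^2 + 7*c - 20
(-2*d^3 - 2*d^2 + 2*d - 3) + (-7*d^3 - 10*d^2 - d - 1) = -9*d^3 - 12*d^2 + d - 4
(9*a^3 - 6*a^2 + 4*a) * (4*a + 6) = 36*a^4 + 30*a^3 - 20*a^2 + 24*a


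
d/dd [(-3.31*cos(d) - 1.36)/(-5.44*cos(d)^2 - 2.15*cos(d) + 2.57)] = (18.0064*cos(d)^2 + 14.7968*cos(d) + 11.4307)*sin(d)/(29.5936*cos(d)^4 + 23.392*cos(d)^3 - 23.3391*cos(d)^2 - 11.051*cos(d) + 6.6049)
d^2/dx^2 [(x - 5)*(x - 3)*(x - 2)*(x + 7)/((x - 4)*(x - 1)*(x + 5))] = 12*(-3*x^6 + 52*x^5 - 339*x^4 + 784*x^3 - 505*x^2 + 1500*x - 4945)/(x^9 - 63*x^7 + 60*x^6 + 1323*x^5 - 2520*x^4 - 8061*x^3 + 26460*x^2 - 25200*x + 8000)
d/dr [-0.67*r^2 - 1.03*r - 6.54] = -1.34*r - 1.03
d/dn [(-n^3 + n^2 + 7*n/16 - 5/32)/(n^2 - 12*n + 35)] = (-16*n^4 + 384*n^3 - 1879*n^2 + 1125*n + 215)/(16*(n^4 - 24*n^3 + 214*n^2 - 840*n + 1225))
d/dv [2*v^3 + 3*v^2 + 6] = 6*v*(v + 1)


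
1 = 1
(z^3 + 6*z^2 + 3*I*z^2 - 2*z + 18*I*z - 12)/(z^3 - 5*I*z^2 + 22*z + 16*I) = (z + 6)/(z - 8*I)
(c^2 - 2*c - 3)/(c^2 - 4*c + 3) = (c + 1)/(c - 1)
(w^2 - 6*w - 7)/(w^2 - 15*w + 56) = (w + 1)/(w - 8)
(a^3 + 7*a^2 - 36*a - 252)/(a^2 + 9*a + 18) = (a^2 + a - 42)/(a + 3)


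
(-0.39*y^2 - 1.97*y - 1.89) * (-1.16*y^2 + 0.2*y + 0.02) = 0.4524*y^4 + 2.2072*y^3 + 1.7906*y^2 - 0.4174*y - 0.0378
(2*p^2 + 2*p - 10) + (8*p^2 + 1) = 10*p^2 + 2*p - 9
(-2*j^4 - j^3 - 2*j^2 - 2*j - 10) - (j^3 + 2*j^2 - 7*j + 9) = -2*j^4 - 2*j^3 - 4*j^2 + 5*j - 19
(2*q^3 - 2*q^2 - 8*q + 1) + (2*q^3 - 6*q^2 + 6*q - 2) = 4*q^3 - 8*q^2 - 2*q - 1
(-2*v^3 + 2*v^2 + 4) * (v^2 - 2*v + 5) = -2*v^5 + 6*v^4 - 14*v^3 + 14*v^2 - 8*v + 20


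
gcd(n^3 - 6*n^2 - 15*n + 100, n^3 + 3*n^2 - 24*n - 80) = n^2 - n - 20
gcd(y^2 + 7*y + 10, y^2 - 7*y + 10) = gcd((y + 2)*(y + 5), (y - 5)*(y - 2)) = 1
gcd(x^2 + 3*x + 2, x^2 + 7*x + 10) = x + 2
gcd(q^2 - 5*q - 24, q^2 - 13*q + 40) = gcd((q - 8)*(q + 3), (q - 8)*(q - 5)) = q - 8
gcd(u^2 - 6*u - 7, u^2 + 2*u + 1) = u + 1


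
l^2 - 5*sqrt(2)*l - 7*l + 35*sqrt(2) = (l - 7)*(l - 5*sqrt(2))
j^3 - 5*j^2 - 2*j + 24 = (j - 4)*(j - 3)*(j + 2)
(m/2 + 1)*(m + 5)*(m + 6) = m^3/2 + 13*m^2/2 + 26*m + 30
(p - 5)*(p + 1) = p^2 - 4*p - 5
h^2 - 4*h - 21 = (h - 7)*(h + 3)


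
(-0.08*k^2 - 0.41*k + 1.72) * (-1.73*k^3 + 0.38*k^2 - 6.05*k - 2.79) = 0.1384*k^5 + 0.6789*k^4 - 2.6474*k^3 + 3.3573*k^2 - 9.2621*k - 4.7988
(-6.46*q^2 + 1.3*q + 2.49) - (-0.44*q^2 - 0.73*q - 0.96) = -6.02*q^2 + 2.03*q + 3.45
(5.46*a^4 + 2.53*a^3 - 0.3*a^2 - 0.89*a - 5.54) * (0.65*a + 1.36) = 3.549*a^5 + 9.0701*a^4 + 3.2458*a^3 - 0.9865*a^2 - 4.8114*a - 7.5344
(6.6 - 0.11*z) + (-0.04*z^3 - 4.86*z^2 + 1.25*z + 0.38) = -0.04*z^3 - 4.86*z^2 + 1.14*z + 6.98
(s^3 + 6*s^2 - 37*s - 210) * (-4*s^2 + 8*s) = -4*s^5 - 16*s^4 + 196*s^3 + 544*s^2 - 1680*s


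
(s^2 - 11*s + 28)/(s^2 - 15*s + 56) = (s - 4)/(s - 8)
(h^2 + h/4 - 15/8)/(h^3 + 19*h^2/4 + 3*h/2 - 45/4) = (h + 3/2)/(h^2 + 6*h + 9)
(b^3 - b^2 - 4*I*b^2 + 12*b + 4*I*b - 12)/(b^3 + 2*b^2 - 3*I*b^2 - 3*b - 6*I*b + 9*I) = (b^2 - 4*I*b + 12)/(b^2 + 3*b*(1 - I) - 9*I)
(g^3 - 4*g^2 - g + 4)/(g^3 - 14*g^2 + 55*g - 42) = (g^2 - 3*g - 4)/(g^2 - 13*g + 42)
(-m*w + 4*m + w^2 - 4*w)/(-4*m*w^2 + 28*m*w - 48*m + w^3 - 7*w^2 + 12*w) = (-m + w)/(-4*m*w + 12*m + w^2 - 3*w)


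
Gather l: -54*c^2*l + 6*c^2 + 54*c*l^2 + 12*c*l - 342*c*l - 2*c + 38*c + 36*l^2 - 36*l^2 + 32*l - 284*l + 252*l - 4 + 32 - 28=6*c^2 + 54*c*l^2 + 36*c + l*(-54*c^2 - 330*c)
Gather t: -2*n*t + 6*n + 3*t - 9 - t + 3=6*n + t*(2 - 2*n) - 6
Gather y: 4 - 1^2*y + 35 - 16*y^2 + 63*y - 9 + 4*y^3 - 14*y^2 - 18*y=4*y^3 - 30*y^2 + 44*y + 30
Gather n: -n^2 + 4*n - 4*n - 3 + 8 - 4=1 - n^2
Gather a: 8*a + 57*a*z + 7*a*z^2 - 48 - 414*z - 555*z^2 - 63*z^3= a*(7*z^2 + 57*z + 8) - 63*z^3 - 555*z^2 - 414*z - 48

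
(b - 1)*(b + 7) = b^2 + 6*b - 7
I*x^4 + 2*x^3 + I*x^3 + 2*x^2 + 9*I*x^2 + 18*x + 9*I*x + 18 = (x - 3*I)*(x - 2*I)*(x + 3*I)*(I*x + I)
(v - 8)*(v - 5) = v^2 - 13*v + 40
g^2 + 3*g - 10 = (g - 2)*(g + 5)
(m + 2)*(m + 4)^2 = m^3 + 10*m^2 + 32*m + 32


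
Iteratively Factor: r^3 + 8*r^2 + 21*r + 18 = (r + 3)*(r^2 + 5*r + 6) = (r + 2)*(r + 3)*(r + 3)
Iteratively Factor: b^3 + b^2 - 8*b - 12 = (b + 2)*(b^2 - b - 6) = (b + 2)^2*(b - 3)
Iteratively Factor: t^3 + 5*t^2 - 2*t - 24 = (t + 4)*(t^2 + t - 6) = (t - 2)*(t + 4)*(t + 3)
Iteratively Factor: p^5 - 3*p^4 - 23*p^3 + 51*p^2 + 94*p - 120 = (p - 1)*(p^4 - 2*p^3 - 25*p^2 + 26*p + 120) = (p - 1)*(p + 2)*(p^3 - 4*p^2 - 17*p + 60) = (p - 1)*(p + 2)*(p + 4)*(p^2 - 8*p + 15) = (p - 5)*(p - 1)*(p + 2)*(p + 4)*(p - 3)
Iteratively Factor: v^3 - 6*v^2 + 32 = (v - 4)*(v^2 - 2*v - 8) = (v - 4)^2*(v + 2)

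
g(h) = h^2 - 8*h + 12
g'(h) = 2*h - 8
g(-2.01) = 32.12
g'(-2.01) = -12.02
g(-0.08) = 12.65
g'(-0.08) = -8.16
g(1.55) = 2.00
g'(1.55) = -4.90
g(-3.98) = 59.68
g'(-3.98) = -15.96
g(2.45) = -1.60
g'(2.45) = -3.10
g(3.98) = -4.00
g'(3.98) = -0.04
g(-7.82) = 135.71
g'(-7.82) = -23.64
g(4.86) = -3.26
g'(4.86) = 1.72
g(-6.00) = 96.00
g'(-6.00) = -20.00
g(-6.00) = 96.00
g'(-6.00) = -20.00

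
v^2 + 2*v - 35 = (v - 5)*(v + 7)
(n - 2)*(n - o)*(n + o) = n^3 - 2*n^2 - n*o^2 + 2*o^2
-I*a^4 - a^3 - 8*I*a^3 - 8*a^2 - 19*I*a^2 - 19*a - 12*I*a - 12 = (a + 3)*(a + 4)*(a - I)*(-I*a - I)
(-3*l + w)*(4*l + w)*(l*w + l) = -12*l^3*w - 12*l^3 + l^2*w^2 + l^2*w + l*w^3 + l*w^2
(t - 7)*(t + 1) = t^2 - 6*t - 7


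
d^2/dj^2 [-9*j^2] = -18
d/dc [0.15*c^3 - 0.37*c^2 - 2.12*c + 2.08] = 0.45*c^2 - 0.74*c - 2.12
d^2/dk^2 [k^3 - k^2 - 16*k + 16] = 6*k - 2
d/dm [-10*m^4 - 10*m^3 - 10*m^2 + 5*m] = -40*m^3 - 30*m^2 - 20*m + 5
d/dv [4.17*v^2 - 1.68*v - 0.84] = 8.34*v - 1.68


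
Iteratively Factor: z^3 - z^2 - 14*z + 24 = (z - 3)*(z^2 + 2*z - 8) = (z - 3)*(z - 2)*(z + 4)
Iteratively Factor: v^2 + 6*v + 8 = (v + 4)*(v + 2)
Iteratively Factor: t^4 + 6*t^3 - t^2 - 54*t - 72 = (t - 3)*(t^3 + 9*t^2 + 26*t + 24) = (t - 3)*(t + 2)*(t^2 + 7*t + 12) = (t - 3)*(t + 2)*(t + 4)*(t + 3)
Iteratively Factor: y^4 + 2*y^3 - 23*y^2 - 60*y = (y)*(y^3 + 2*y^2 - 23*y - 60) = y*(y - 5)*(y^2 + 7*y + 12) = y*(y - 5)*(y + 3)*(y + 4)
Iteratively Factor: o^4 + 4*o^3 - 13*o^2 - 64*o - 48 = (o + 4)*(o^3 - 13*o - 12) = (o + 3)*(o + 4)*(o^2 - 3*o - 4) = (o - 4)*(o + 3)*(o + 4)*(o + 1)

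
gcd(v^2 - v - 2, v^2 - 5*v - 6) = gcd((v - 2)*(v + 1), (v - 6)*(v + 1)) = v + 1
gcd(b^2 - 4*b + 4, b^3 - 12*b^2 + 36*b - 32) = b^2 - 4*b + 4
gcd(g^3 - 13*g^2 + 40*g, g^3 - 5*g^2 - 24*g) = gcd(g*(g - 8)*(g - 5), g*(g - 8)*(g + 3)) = g^2 - 8*g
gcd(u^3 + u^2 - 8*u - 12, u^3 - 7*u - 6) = u^2 - u - 6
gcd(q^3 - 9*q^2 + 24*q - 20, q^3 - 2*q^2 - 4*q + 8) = q^2 - 4*q + 4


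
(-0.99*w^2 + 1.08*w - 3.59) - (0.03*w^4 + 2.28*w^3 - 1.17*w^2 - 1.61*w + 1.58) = -0.03*w^4 - 2.28*w^3 + 0.18*w^2 + 2.69*w - 5.17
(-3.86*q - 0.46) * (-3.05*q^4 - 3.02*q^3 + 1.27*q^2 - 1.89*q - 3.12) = 11.773*q^5 + 13.0602*q^4 - 3.513*q^3 + 6.7112*q^2 + 12.9126*q + 1.4352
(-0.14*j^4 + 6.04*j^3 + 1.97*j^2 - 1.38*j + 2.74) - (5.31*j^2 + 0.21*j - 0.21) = -0.14*j^4 + 6.04*j^3 - 3.34*j^2 - 1.59*j + 2.95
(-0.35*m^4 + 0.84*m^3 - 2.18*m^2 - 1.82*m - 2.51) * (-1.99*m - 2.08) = 0.6965*m^5 - 0.9436*m^4 + 2.591*m^3 + 8.1562*m^2 + 8.7805*m + 5.2208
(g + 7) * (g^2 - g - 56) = g^3 + 6*g^2 - 63*g - 392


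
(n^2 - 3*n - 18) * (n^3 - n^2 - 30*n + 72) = n^5 - 4*n^4 - 45*n^3 + 180*n^2 + 324*n - 1296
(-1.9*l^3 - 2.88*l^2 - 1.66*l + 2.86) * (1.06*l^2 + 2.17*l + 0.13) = -2.014*l^5 - 7.1758*l^4 - 8.2562*l^3 - 0.945*l^2 + 5.9904*l + 0.3718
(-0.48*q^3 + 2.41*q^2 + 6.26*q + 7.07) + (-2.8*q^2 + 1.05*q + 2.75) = -0.48*q^3 - 0.39*q^2 + 7.31*q + 9.82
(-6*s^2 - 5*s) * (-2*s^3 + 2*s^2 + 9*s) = 12*s^5 - 2*s^4 - 64*s^3 - 45*s^2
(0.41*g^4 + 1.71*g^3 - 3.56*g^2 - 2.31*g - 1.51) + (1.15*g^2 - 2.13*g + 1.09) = 0.41*g^4 + 1.71*g^3 - 2.41*g^2 - 4.44*g - 0.42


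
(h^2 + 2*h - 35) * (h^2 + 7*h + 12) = h^4 + 9*h^3 - 9*h^2 - 221*h - 420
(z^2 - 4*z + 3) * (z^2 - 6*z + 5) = z^4 - 10*z^3 + 32*z^2 - 38*z + 15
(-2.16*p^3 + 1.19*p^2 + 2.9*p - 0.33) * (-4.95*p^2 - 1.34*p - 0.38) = 10.692*p^5 - 2.9961*p^4 - 15.1288*p^3 - 2.7047*p^2 - 0.6598*p + 0.1254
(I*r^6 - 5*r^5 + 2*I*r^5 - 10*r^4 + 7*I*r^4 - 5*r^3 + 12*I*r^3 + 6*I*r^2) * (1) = I*r^6 - 5*r^5 + 2*I*r^5 - 10*r^4 + 7*I*r^4 - 5*r^3 + 12*I*r^3 + 6*I*r^2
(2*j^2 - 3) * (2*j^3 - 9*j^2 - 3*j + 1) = 4*j^5 - 18*j^4 - 12*j^3 + 29*j^2 + 9*j - 3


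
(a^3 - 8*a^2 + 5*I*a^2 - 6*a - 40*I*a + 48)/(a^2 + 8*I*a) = (a^3 + a^2*(-8 + 5*I) - 2*a*(3 + 20*I) + 48)/(a*(a + 8*I))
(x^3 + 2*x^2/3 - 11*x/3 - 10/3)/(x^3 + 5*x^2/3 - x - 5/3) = (x - 2)/(x - 1)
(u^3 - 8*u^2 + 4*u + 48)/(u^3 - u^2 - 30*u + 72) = (u^2 - 4*u - 12)/(u^2 + 3*u - 18)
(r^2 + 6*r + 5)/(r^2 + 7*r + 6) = (r + 5)/(r + 6)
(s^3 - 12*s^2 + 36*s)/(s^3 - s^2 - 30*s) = (s - 6)/(s + 5)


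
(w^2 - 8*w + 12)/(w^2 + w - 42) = (w - 2)/(w + 7)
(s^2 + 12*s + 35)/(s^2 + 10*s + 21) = (s + 5)/(s + 3)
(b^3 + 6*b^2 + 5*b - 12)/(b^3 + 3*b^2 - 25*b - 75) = (b^2 + 3*b - 4)/(b^2 - 25)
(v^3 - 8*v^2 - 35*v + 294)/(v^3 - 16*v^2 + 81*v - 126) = (v^2 - v - 42)/(v^2 - 9*v + 18)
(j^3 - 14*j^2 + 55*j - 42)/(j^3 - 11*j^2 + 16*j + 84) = (j - 1)/(j + 2)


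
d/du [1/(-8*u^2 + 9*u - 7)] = (16*u - 9)/(8*u^2 - 9*u + 7)^2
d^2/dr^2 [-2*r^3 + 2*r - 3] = -12*r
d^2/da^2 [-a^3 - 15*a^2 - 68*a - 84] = -6*a - 30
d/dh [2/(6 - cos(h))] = -2*sin(h)/(cos(h) - 6)^2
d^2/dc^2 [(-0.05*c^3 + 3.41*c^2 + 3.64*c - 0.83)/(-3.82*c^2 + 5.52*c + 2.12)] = (-8.88178419700125e-16*c^5 - 246.18504*c^3 - 89.5123919999999*c^2 - 280.531008*c + 118.565872)/(55.742968*c^6 - 241.650144*c^5 + 256.38312*c^4 + 100.0224*c^3 - 142.28592*c^2 - 74.427264*c - 9.528128)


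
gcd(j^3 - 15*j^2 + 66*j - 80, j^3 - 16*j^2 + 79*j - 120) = j^2 - 13*j + 40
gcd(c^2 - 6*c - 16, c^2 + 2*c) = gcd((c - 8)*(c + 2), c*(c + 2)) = c + 2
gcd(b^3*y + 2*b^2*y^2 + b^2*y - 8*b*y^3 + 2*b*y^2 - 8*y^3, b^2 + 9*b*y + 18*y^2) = 1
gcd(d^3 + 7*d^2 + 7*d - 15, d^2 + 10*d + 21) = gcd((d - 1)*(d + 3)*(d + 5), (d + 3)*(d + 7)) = d + 3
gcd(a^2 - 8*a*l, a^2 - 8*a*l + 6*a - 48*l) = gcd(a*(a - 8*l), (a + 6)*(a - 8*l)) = a - 8*l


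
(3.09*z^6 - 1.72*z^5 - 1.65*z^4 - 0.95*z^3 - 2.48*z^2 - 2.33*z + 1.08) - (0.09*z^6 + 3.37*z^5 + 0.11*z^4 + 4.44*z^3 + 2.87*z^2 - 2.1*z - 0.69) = 3.0*z^6 - 5.09*z^5 - 1.76*z^4 - 5.39*z^3 - 5.35*z^2 - 0.23*z + 1.77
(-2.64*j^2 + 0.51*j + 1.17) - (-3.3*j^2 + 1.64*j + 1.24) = 0.66*j^2 - 1.13*j - 0.0700000000000001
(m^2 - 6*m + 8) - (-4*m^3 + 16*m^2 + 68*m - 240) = 4*m^3 - 15*m^2 - 74*m + 248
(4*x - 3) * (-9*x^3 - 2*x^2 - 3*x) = -36*x^4 + 19*x^3 - 6*x^2 + 9*x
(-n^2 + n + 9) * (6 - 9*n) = 9*n^3 - 15*n^2 - 75*n + 54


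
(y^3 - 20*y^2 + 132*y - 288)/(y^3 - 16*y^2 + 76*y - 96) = (y - 6)/(y - 2)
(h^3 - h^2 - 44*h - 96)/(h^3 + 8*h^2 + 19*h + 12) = (h - 8)/(h + 1)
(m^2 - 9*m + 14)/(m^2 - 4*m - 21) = (m - 2)/(m + 3)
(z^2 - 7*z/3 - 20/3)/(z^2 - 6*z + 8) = (z + 5/3)/(z - 2)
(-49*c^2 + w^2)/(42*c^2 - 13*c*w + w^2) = (7*c + w)/(-6*c + w)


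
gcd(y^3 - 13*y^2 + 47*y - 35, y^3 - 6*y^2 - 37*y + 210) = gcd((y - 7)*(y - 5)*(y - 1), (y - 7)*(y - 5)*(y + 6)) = y^2 - 12*y + 35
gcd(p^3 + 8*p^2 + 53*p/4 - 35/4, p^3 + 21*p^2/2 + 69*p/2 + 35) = p^2 + 17*p/2 + 35/2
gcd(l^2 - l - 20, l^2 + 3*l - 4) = l + 4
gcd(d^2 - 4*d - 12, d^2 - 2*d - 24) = d - 6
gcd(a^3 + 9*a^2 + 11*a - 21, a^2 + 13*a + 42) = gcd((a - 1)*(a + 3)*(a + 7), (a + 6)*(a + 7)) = a + 7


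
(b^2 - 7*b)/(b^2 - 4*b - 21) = b/(b + 3)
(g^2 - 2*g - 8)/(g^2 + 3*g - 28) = (g + 2)/(g + 7)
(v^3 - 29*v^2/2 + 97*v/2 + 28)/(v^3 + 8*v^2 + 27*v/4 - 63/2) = 2*(2*v^3 - 29*v^2 + 97*v + 56)/(4*v^3 + 32*v^2 + 27*v - 126)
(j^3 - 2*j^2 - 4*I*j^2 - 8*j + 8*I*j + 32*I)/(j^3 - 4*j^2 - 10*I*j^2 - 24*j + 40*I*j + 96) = (j + 2)/(j - 6*I)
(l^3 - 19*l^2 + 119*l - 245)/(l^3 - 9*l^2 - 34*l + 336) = (l^2 - 12*l + 35)/(l^2 - 2*l - 48)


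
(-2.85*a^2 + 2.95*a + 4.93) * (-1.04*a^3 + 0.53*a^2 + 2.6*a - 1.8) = 2.964*a^5 - 4.5785*a^4 - 10.9737*a^3 + 15.4129*a^2 + 7.508*a - 8.874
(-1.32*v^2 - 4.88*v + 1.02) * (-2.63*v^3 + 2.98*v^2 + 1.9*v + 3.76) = 3.4716*v^5 + 8.9008*v^4 - 19.733*v^3 - 11.1956*v^2 - 16.4108*v + 3.8352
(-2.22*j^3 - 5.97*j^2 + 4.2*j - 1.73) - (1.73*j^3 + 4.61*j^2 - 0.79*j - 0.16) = -3.95*j^3 - 10.58*j^2 + 4.99*j - 1.57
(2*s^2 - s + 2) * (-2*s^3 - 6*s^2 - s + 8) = -4*s^5 - 10*s^4 + 5*s^2 - 10*s + 16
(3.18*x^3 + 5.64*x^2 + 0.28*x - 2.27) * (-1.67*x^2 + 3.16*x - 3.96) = -5.3106*x^5 + 0.630000000000003*x^4 + 4.762*x^3 - 17.6587*x^2 - 8.282*x + 8.9892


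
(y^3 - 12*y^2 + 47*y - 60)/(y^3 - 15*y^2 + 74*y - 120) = (y - 3)/(y - 6)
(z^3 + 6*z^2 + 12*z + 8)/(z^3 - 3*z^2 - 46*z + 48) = (z^3 + 6*z^2 + 12*z + 8)/(z^3 - 3*z^2 - 46*z + 48)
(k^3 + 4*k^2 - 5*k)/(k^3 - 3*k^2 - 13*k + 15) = k*(k + 5)/(k^2 - 2*k - 15)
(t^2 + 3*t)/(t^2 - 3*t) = (t + 3)/(t - 3)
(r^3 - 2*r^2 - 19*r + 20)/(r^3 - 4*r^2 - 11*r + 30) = (r^2 + 3*r - 4)/(r^2 + r - 6)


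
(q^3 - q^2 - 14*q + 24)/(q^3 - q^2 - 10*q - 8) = (-q^3 + q^2 + 14*q - 24)/(-q^3 + q^2 + 10*q + 8)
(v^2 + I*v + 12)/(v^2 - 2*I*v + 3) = (v + 4*I)/(v + I)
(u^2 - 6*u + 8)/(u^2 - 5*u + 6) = (u - 4)/(u - 3)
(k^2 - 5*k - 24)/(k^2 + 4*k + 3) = (k - 8)/(k + 1)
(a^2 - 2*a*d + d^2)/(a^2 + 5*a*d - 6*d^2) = (a - d)/(a + 6*d)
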